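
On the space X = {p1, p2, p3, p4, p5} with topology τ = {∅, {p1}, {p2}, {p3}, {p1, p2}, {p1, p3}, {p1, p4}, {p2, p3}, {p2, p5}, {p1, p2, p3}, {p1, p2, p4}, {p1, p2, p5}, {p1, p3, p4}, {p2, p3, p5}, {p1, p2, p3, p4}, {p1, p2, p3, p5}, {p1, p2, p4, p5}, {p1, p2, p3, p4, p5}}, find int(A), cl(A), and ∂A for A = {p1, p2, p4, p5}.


int(A) = {p1, p2, p4, p5}, cl(A) = {p1, p2, p4, p5}, ∂A = ∅.

Closed sets in (X, τ) are complements of opens:
  closed(X, τ) = {∅, {p3}, {p4}, {p5}, {p1, p4}, {p2, p5}, {p3, p4}, {p3, p5}, {p4, p5}, {p1, p3, p4}, {p1, p4, p5}, {p2, p3, p5}, {p2, p4, p5}, {p3, p4, p5}, {p1, p2, p4, p5}, {p1, p3, p4, p5}, {p2, p3, p4, p5}, {p1, p2, p3, p4, p5}}.
int(A) = ⋃ {U ∈ τ : U ⊆ A}. Opens contained in A: ∅, {p1}, {p2}, {p1, p2}, {p1, p4}, {p2, p5}, {p1, p2, p4}, {p1, p2, p5}, {p1, p2, p4, p5}.
Taking the union of these: int(A) = {p1, p2, p4, p5}.
cl(A) = ⋂ {C closed : A ⊆ C}. Closed sets containing A: {p1, p2, p4, p5}, {p1, p2, p3, p4, p5}.
Intersecting these: cl(A) = {p1, p2, p4, p5}.
∂A = cl(A) ∖ int(A) = {p1, p2, p4, p5} ∖ {p1, p2, p4, p5} = ∅.


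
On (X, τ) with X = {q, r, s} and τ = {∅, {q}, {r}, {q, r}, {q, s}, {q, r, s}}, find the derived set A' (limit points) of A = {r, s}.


A' = ∅

For each x ∈ X, list the open sets U ∈ τ with x ∈ U, then check whether U ∩ (A ∖ {x}) ≠ ∅ for every such U.
  x = q: open {q} ∋ x has {q} ∩ (A ∖ {q}) = ∅, so x is NOT a limit point.
  x = r: open {r} ∋ x has {r} ∩ (A ∖ {r}) = ∅, so x is NOT a limit point.
  x = s: open {q, s} ∋ x has {q, s} ∩ (A ∖ {s}) = ∅, so x is NOT a limit point.
Collecting: A' = ∅.


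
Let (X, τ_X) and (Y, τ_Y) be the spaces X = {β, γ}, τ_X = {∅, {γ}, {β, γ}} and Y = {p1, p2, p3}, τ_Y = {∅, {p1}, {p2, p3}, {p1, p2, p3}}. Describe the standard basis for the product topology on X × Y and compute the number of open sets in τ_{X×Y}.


Basis B = {∅ × ∅, {γ} × {p1}, {β, γ} × {p1}, {γ} × {p2, p3}, {γ} × {p1, p2, p3}, {β, γ} × {p2, p3}, {β, γ} × {p1, p2, p3}}; |τ_{X×Y}| = 9.

Enumerate products U × V with U ∈ τ_X, V ∈ τ_Y (deduplicated):
  ∅ × ∅ = {} (∅)
  {γ} × {p1} = {(γ,p1)}
  {β, γ} × {p1} = {(β,p1), (γ,p1)}
  {γ} × {p2, p3} = {(γ,p2), (γ,p3)}
  {γ} × {p1, p2, p3} = {(γ,p1), (γ,p2), (γ,p3)}
  {β, γ} × {p2, p3} = {(β,p2), (β,p3), (γ,p2), (γ,p3)}
  {β, γ} × {p1, p2, p3} = {(β,p1), (β,p2), (β,p3), (γ,p1), (γ,p2), (γ,p3)}
These 7 distinct sets form the basis B.
Close under arbitrary unions to get τ_{X×Y}; counting gives |τ_{X×Y}| = 9.


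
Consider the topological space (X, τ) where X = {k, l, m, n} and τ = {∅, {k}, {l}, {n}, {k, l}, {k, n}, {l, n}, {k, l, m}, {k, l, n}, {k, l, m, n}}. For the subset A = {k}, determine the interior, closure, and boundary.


int(A) = {k}, cl(A) = {k, m}, ∂A = {m}.

Closed sets in (X, τ) are complements of opens:
  closed(X, τ) = {∅, {m}, {n}, {k, m}, {l, m}, {m, n}, {k, l, m}, {k, m, n}, {l, m, n}, {k, l, m, n}}.
int(A) = ⋃ {U ∈ τ : U ⊆ A}. Opens contained in A: ∅, {k}.
Taking the union of these: int(A) = {k}.
cl(A) = ⋂ {C closed : A ⊆ C}. Closed sets containing A: {k, m}, {k, l, m}, {k, m, n}, {k, l, m, n}.
Intersecting these: cl(A) = {k, m}.
∂A = cl(A) ∖ int(A) = {k, m} ∖ {k} = {m}.


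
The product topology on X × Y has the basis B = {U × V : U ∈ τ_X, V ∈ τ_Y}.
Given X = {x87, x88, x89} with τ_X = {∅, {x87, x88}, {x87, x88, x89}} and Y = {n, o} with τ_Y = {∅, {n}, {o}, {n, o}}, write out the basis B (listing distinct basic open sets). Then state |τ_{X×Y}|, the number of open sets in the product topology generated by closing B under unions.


Basis B = {∅ × ∅, {x87, x88} × {n}, {x87, x88} × {o}, {x87, x88, x89} × {n}, {x87, x88, x89} × {o}, {x87, x88} × {n, o}, {x87, x88, x89} × {n, o}}; |τ_{X×Y}| = 9.

Enumerate products U × V with U ∈ τ_X, V ∈ τ_Y (deduplicated):
  ∅ × ∅ = {} (∅)
  {x87, x88} × {n} = {(x87,n), (x88,n)}
  {x87, x88} × {o} = {(x87,o), (x88,o)}
  {x87, x88, x89} × {n} = {(x87,n), (x88,n), (x89,n)}
  {x87, x88, x89} × {o} = {(x87,o), (x88,o), (x89,o)}
  {x87, x88} × {n, o} = {(x87,n), (x87,o), (x88,n), (x88,o)}
  {x87, x88, x89} × {n, o} = {(x87,n), (x87,o), (x88,n), (x88,o), (x89,n), (x89,o)}
These 7 distinct sets form the basis B.
Close under arbitrary unions to get τ_{X×Y}; counting gives |τ_{X×Y}| = 9.


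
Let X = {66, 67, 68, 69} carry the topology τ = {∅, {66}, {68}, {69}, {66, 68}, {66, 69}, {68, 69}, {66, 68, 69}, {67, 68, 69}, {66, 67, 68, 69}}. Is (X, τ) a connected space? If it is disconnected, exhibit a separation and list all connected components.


(X, τ) is disconnected; components = [{66}, {67, 68, 69}].

Find clopen sets (U ∈ τ with X ∖ U ∈ τ):
  U = ∅, X ∖ U = {66, 67, 68, 69} — both open, so U is clopen.
  U = {66}, X ∖ U = {67, 68, 69} — both open, so U is clopen.
  U = {67, 68, 69}, X ∖ U = {66} — both open, so U is clopen.
  U = {66, 67, 68, 69}, X ∖ U = ∅ — both open, so U is clopen.
Nontrivial clopen(s) exist: e.g. {66}. So (X, τ) is disconnected.
Compute connected components by grouping points that agree on all clopens:
  component: {66}
  component: {67, 68, 69}


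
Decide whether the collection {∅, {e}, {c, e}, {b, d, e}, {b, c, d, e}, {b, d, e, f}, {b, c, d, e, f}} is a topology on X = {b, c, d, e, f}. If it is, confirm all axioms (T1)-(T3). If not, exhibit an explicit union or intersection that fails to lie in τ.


τ IS a topology on X.

Axiom (T1): ∅ ∈ τ? Yes; X ∈ τ? Yes.
Axiom (T2/T3): check pairwise unions and intersections of members of τ.
All pairwise intersections and unions checked — each lies in τ. Therefore τ satisfies (T1), (T2), (T3): it IS a topology on X.


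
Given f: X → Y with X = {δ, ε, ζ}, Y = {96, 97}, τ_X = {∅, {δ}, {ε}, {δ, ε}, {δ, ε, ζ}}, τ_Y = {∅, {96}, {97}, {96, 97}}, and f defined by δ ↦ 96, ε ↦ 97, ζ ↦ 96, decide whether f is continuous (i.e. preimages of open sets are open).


f is NOT continuous.

Compute f^{-1}(U) for each U ∈ τ_Y:
  U = ∅: f^{-1}(U) = ∅ ∈ τ_X ✓.
  U = {96}: f^{-1}(U) = {δ, ζ} ∉ τ_X ✗.
  U = {97}: f^{-1}(U) = {ε} ∈ τ_X ✓.
  U = {96, 97}: f^{-1}(U) = {δ, ε, ζ} ∈ τ_X ✓.
Found U = {96} with f^{-1}(U) = {δ, ζ} not in τ_X. Therefore f is NOT continuous.


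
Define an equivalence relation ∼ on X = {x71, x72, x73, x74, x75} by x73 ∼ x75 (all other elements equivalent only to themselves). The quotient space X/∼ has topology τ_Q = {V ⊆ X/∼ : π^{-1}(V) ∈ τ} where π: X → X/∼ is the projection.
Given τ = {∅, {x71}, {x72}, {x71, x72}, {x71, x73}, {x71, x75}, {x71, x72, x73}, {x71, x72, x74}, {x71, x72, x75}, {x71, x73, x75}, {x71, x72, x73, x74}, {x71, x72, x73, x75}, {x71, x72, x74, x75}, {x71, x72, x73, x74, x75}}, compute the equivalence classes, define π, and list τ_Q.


X/∼ = {[x71], [x72], [x73=x75], [x74]}; |τ_Q| = 8.

Equivalence classes: [x71], [x72], [x73=x75], [x74].
Quotient map π: X → X/∼ sends x71 ↦ [x71], x72 ↦ [x72], x73 ↦ [x73=x75], x74 ↦ [x74], x75 ↦ [x73=x75].
For each subset V ⊆ X/∼, compute π^{-1}(V) ⊆ X and check whether π^{-1}(V) ∈ τ. V is open in τ_Q iff π^{-1}(V) ∈ τ.
  V = {}: π^{-1}(V) = ∅ ∈ τ ✓.
  V = {[x71]}: π^{-1}(V) = {x71} ∈ τ ✓.
  V = {[x72]}: π^{-1}(V) = {x72} ∈ τ ✓.
  V = {[x71], [x72]}: π^{-1}(V) = {x71, x72} ∈ τ ✓.
  V = {[x73=x75]}: π^{-1}(V) = {x73, x75} ∉ τ ✗.
  V = {[x71], [x73=x75]}: π^{-1}(V) = {x71, x73, x75} ∈ τ ✓.
  V = {[x72], [x73=x75]}: π^{-1}(V) = {x72, x73, x75} ∉ τ ✗.
  V = {[x71], [x72], [x73=x75]}: π^{-1}(V) = {x71, x72, x73, x75} ∈ τ ✓.
  V = {[x74]}: π^{-1}(V) = {x74} ∉ τ ✗.
  V = {[x71], [x74]}: π^{-1}(V) = {x71, x74} ∉ τ ✗.
  V = {[x72], [x74]}: π^{-1}(V) = {x72, x74} ∉ τ ✗.
  V = {[x71], [x72], [x74]}: π^{-1}(V) = {x71, x72, x74} ∈ τ ✓.
  V = {[x73=x75], [x74]}: π^{-1}(V) = {x73, x74, x75} ∉ τ ✗.
  V = {[x71], [x73=x75], [x74]}: π^{-1}(V) = {x71, x73, x74, x75} ∉ τ ✗.
  V = {[x72], [x73=x75], [x74]}: π^{-1}(V) = {x72, x73, x74, x75} ∉ τ ✗.
  V = {[x71], [x72], [x73=x75], [x74]}: π^{-1}(V) = {x71, x72, x73, x74, x75} ∈ τ ✓.
Open sets in the quotient: τ_Q = {{}, {[x71]}, {[x72]}, {[x71], [x72]}, {[x71], [x73=x75]}, {[x71], [x72], [x73=x75]}, {[x71], [x72], [x74]}, {[x71], [x72], [x73=x75], [x74]}} (8 elements).


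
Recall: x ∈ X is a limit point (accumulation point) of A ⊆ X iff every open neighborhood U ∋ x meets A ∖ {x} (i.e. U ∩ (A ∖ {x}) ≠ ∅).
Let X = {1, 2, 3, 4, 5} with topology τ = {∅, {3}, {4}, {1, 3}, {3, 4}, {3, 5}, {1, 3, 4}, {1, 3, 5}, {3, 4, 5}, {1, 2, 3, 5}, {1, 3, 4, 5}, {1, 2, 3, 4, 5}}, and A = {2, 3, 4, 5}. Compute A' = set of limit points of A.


A' = {1, 2, 5}

For each x ∈ X, list the open sets U ∈ τ with x ∈ U, then check whether U ∩ (A ∖ {x}) ≠ ∅ for every such U.
  x = 1: opens ∋ x are {1, 3}, {1, 3, 4}, {1, 3, 5}, {1, 2, 3, 5}, {1, 3, 4, 5}, {1, 2, 3, 4, 5}; each meets A ∖ {1}, so x IS a limit point.
  x = 2: opens ∋ x are {1, 2, 3, 5}, {1, 2, 3, 4, 5}; each meets A ∖ {2}, so x IS a limit point.
  x = 3: open {3} ∋ x has {3} ∩ (A ∖ {3}) = ∅, so x is NOT a limit point.
  x = 4: open {4} ∋ x has {4} ∩ (A ∖ {4}) = ∅, so x is NOT a limit point.
  x = 5: opens ∋ x are {3, 5}, {1, 3, 5}, {3, 4, 5}, {1, 2, 3, 5}, {1, 3, 4, 5}, {1, 2, 3, 4, 5}; each meets A ∖ {5}, so x IS a limit point.
Collecting: A' = {1, 2, 5}.


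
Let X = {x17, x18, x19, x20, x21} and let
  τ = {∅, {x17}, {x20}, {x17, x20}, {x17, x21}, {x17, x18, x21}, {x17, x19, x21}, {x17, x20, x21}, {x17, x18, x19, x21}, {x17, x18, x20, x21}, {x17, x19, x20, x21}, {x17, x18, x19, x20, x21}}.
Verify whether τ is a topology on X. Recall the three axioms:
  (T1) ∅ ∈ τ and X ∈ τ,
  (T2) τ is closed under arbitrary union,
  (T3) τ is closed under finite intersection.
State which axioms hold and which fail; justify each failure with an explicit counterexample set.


τ IS a topology on X.

Axiom (T1): ∅ ∈ τ? Yes; X ∈ τ? Yes.
Axiom (T2/T3): check pairwise unions and intersections of members of τ.
All pairwise intersections and unions checked — each lies in τ. Therefore τ satisfies (T1), (T2), (T3): it IS a topology on X.


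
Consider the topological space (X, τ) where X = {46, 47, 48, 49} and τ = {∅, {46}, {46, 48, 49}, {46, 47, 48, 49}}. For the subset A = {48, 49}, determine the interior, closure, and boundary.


int(A) = ∅, cl(A) = {47, 48, 49}, ∂A = {47, 48, 49}.

Closed sets in (X, τ) are complements of opens:
  closed(X, τ) = {∅, {47}, {47, 48, 49}, {46, 47, 48, 49}}.
int(A) = ⋃ {U ∈ τ : U ⊆ A}. Opens contained in A: ∅.
Taking the union of these: int(A) = ∅.
cl(A) = ⋂ {C closed : A ⊆ C}. Closed sets containing A: {47, 48, 49}, {46, 47, 48, 49}.
Intersecting these: cl(A) = {47, 48, 49}.
∂A = cl(A) ∖ int(A) = {47, 48, 49} ∖ ∅ = {47, 48, 49}.


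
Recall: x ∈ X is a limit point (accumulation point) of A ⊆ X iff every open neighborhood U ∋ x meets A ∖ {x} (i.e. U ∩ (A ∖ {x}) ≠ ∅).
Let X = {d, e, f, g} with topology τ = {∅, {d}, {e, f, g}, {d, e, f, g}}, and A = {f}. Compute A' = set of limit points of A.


A' = {e, g}

For each x ∈ X, list the open sets U ∈ τ with x ∈ U, then check whether U ∩ (A ∖ {x}) ≠ ∅ for every such U.
  x = d: open {d} ∋ x has {d} ∩ (A ∖ {d}) = ∅, so x is NOT a limit point.
  x = e: opens ∋ x are {e, f, g}, {d, e, f, g}; each meets A ∖ {e}, so x IS a limit point.
  x = f: open {e, f, g} ∋ x has {e, f, g} ∩ (A ∖ {f}) = ∅, so x is NOT a limit point.
  x = g: opens ∋ x are {e, f, g}, {d, e, f, g}; each meets A ∖ {g}, so x IS a limit point.
Collecting: A' = {e, g}.


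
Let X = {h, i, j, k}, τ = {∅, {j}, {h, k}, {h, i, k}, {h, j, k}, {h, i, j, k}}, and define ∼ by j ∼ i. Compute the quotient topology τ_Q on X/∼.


X/∼ = {[h], [i=j], [k]}; |τ_Q| = 3.

Equivalence classes: [h], [i=j], [k].
Quotient map π: X → X/∼ sends h ↦ [h], i ↦ [i=j], j ↦ [i=j], k ↦ [k].
For each subset V ⊆ X/∼, compute π^{-1}(V) ⊆ X and check whether π^{-1}(V) ∈ τ. V is open in τ_Q iff π^{-1}(V) ∈ τ.
  V = {}: π^{-1}(V) = ∅ ∈ τ ✓.
  V = {[h]}: π^{-1}(V) = {h} ∉ τ ✗.
  V = {[i=j]}: π^{-1}(V) = {i, j} ∉ τ ✗.
  V = {[h], [i=j]}: π^{-1}(V) = {h, i, j} ∉ τ ✗.
  V = {[k]}: π^{-1}(V) = {k} ∉ τ ✗.
  V = {[h], [k]}: π^{-1}(V) = {h, k} ∈ τ ✓.
  V = {[i=j], [k]}: π^{-1}(V) = {i, j, k} ∉ τ ✗.
  V = {[h], [i=j], [k]}: π^{-1}(V) = {h, i, j, k} ∈ τ ✓.
Open sets in the quotient: τ_Q = {{}, {[h], [k]}, {[h], [i=j], [k]}} (3 elements).


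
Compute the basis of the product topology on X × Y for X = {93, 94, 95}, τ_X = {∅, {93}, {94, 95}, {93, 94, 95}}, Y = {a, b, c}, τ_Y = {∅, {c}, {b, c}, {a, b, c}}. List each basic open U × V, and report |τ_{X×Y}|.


Basis B = {∅ × ∅, {93} × {c}, {93} × {b, c}, {94, 95} × {c}, {93} × {a, b, c}, {93, 94, 95} × {c}, {94, 95} × {b, c}, {93, 94, 95} × {b, c}, {94, 95} × {a, b, c}, {93, 94, 95} × {a, b, c}}; |τ_{X×Y}| = 16.

Enumerate products U × V with U ∈ τ_X, V ∈ τ_Y (deduplicated):
  ∅ × ∅ = {} (∅)
  {93} × {c} = {(93,c)}
  {93} × {b, c} = {(93,b), (93,c)}
  {94, 95} × {c} = {(94,c), (95,c)}
  {93} × {a, b, c} = {(93,a), (93,b), (93,c)}
  {93, 94, 95} × {c} = {(93,c), (94,c), (95,c)}
  {94, 95} × {b, c} = {(94,b), (94,c), (95,b), (95,c)}
  {93, 94, 95} × {b, c} = {(93,b), (93,c), (94,b), (94,c), (95,b), (95,c)}
  {94, 95} × {a, b, c} = {(94,a), (94,b), (94,c), (95,a), (95,b), (95,c)}
  {93, 94, 95} × {a, b, c} = {(93,a), (93,b), (93,c), (94,a), (94,b), (94,c), (95,a), (95,b), (95,c)}
These 10 distinct sets form the basis B.
Close under arbitrary unions to get τ_{X×Y}; counting gives |τ_{X×Y}| = 16.


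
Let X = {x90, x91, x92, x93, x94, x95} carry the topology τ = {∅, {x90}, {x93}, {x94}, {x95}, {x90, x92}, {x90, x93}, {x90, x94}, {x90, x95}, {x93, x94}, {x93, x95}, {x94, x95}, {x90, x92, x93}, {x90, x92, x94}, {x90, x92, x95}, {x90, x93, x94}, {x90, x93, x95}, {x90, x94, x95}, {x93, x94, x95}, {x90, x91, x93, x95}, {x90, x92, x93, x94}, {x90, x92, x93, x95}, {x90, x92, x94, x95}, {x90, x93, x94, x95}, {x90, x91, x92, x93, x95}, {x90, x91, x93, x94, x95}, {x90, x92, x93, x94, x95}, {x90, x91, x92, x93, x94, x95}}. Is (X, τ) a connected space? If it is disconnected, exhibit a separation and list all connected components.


(X, τ) is disconnected; components = [{x94}, {x90, x91, x92, x93, x95}].

Find clopen sets (U ∈ τ with X ∖ U ∈ τ):
  U = ∅, X ∖ U = {x90, x91, x92, x93, x94, x95} — both open, so U is clopen.
  U = {x94}, X ∖ U = {x90, x91, x92, x93, x95} — both open, so U is clopen.
  U = {x90, x91, x92, x93, x95}, X ∖ U = {x94} — both open, so U is clopen.
  U = {x90, x91, x92, x93, x94, x95}, X ∖ U = ∅ — both open, so U is clopen.
Nontrivial clopen(s) exist: e.g. {x94}. So (X, τ) is disconnected.
Compute connected components by grouping points that agree on all clopens:
  component: {x94}
  component: {x90, x91, x92, x93, x95}


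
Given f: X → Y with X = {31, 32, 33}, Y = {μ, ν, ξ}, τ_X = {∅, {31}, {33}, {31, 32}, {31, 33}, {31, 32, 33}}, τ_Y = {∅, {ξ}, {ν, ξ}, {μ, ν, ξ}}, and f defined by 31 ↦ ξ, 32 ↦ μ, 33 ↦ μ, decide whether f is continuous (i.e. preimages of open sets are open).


f IS continuous.

Compute f^{-1}(U) for each U ∈ τ_Y:
  U = ∅: f^{-1}(U) = ∅ ∈ τ_X ✓.
  U = {ξ}: f^{-1}(U) = {31} ∈ τ_X ✓.
  U = {ν, ξ}: f^{-1}(U) = {31} ∈ τ_X ✓.
  U = {μ, ν, ξ}: f^{-1}(U) = {31, 32, 33} ∈ τ_X ✓.
Every preimage lies in τ_X, so f IS continuous.


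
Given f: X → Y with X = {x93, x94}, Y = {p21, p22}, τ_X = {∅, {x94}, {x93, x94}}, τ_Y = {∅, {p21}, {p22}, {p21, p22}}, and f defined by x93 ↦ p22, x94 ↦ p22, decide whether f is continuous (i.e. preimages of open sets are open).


f IS continuous.

Compute f^{-1}(U) for each U ∈ τ_Y:
  U = ∅: f^{-1}(U) = ∅ ∈ τ_X ✓.
  U = {p21}: f^{-1}(U) = ∅ ∈ τ_X ✓.
  U = {p22}: f^{-1}(U) = {x93, x94} ∈ τ_X ✓.
  U = {p21, p22}: f^{-1}(U) = {x93, x94} ∈ τ_X ✓.
Every preimage lies in τ_X, so f IS continuous.


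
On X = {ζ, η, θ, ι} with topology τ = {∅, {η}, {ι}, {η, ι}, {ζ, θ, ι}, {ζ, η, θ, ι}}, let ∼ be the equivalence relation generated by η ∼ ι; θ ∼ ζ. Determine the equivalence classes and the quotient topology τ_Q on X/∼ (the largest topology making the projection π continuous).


X/∼ = {[ζ=θ], [η=ι]}; |τ_Q| = 3.

Equivalence classes: [ζ=θ], [η=ι].
Quotient map π: X → X/∼ sends ζ ↦ [ζ=θ], η ↦ [η=ι], θ ↦ [ζ=θ], ι ↦ [η=ι].
For each subset V ⊆ X/∼, compute π^{-1}(V) ⊆ X and check whether π^{-1}(V) ∈ τ. V is open in τ_Q iff π^{-1}(V) ∈ τ.
  V = {}: π^{-1}(V) = ∅ ∈ τ ✓.
  V = {[ζ=θ]}: π^{-1}(V) = {ζ, θ} ∉ τ ✗.
  V = {[η=ι]}: π^{-1}(V) = {η, ι} ∈ τ ✓.
  V = {[ζ=θ], [η=ι]}: π^{-1}(V) = {ζ, η, θ, ι} ∈ τ ✓.
Open sets in the quotient: τ_Q = {{}, {[η=ι]}, {[ζ=θ], [η=ι]}} (3 elements).


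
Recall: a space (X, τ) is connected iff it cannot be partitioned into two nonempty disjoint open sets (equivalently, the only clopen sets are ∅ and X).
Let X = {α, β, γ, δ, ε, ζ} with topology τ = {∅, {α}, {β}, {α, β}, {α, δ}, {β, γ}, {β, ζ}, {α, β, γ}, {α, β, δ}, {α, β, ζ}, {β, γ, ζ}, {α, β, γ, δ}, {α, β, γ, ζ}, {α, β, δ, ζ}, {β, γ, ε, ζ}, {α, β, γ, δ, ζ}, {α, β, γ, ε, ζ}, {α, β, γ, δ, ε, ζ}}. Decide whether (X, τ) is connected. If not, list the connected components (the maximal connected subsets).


(X, τ) is disconnected; components = [{α, δ}, {β, γ, ε, ζ}].

Find clopen sets (U ∈ τ with X ∖ U ∈ τ):
  U = ∅, X ∖ U = {α, β, γ, δ, ε, ζ} — both open, so U is clopen.
  U = {α, δ}, X ∖ U = {β, γ, ε, ζ} — both open, so U is clopen.
  U = {β, γ, ε, ζ}, X ∖ U = {α, δ} — both open, so U is clopen.
  U = {α, β, γ, δ, ε, ζ}, X ∖ U = ∅ — both open, so U is clopen.
Nontrivial clopen(s) exist: e.g. {β, γ, ε, ζ}. So (X, τ) is disconnected.
Compute connected components by grouping points that agree on all clopens:
  component: {α, δ}
  component: {β, γ, ε, ζ}


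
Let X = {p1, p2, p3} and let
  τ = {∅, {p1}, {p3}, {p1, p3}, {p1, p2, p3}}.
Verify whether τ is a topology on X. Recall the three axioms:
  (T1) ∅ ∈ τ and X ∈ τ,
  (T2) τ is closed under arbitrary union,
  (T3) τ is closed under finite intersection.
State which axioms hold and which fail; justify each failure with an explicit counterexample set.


τ IS a topology on X.

Axiom (T1): ∅ ∈ τ? Yes; X ∈ τ? Yes.
Axiom (T2/T3): check pairwise unions and intersections of members of τ.
All pairwise intersections and unions checked — each lies in τ. Therefore τ satisfies (T1), (T2), (T3): it IS a topology on X.


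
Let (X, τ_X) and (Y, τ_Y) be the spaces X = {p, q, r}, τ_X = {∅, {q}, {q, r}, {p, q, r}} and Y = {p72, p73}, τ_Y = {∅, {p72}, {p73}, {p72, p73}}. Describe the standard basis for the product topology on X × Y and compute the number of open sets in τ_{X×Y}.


Basis B = {∅ × ∅, {q} × {p72}, {q} × {p73}, {q} × {p72, p73}, {q, r} × {p72}, {q, r} × {p73}, {p, q, r} × {p72}, {p, q, r} × {p73}, {q, r} × {p72, p73}, {p, q, r} × {p72, p73}}; |τ_{X×Y}| = 16.

Enumerate products U × V with U ∈ τ_X, V ∈ τ_Y (deduplicated):
  ∅ × ∅ = {} (∅)
  {q} × {p72} = {(q,p72)}
  {q} × {p73} = {(q,p73)}
  {q} × {p72, p73} = {(q,p72), (q,p73)}
  {q, r} × {p72} = {(q,p72), (r,p72)}
  {q, r} × {p73} = {(q,p73), (r,p73)}
  {p, q, r} × {p72} = {(p,p72), (q,p72), (r,p72)}
  {p, q, r} × {p73} = {(p,p73), (q,p73), (r,p73)}
  {q, r} × {p72, p73} = {(q,p72), (q,p73), (r,p72), (r,p73)}
  {p, q, r} × {p72, p73} = {(p,p72), (p,p73), (q,p72), (q,p73), (r,p72), (r,p73)}
These 10 distinct sets form the basis B.
Close under arbitrary unions to get τ_{X×Y}; counting gives |τ_{X×Y}| = 16.


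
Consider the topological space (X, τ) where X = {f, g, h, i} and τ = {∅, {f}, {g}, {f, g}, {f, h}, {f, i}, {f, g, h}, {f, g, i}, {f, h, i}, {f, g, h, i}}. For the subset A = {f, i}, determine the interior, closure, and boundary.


int(A) = {f, i}, cl(A) = {f, h, i}, ∂A = {h}.

Closed sets in (X, τ) are complements of opens:
  closed(X, τ) = {∅, {g}, {h}, {i}, {g, h}, {g, i}, {h, i}, {f, h, i}, {g, h, i}, {f, g, h, i}}.
int(A) = ⋃ {U ∈ τ : U ⊆ A}. Opens contained in A: ∅, {f}, {f, i}.
Taking the union of these: int(A) = {f, i}.
cl(A) = ⋂ {C closed : A ⊆ C}. Closed sets containing A: {f, h, i}, {f, g, h, i}.
Intersecting these: cl(A) = {f, h, i}.
∂A = cl(A) ∖ int(A) = {f, h, i} ∖ {f, i} = {h}.


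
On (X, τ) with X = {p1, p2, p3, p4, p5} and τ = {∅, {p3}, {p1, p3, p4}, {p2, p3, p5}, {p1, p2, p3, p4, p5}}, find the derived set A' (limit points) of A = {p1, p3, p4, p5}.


A' = {p1, p2, p4, p5}

For each x ∈ X, list the open sets U ∈ τ with x ∈ U, then check whether U ∩ (A ∖ {x}) ≠ ∅ for every such U.
  x = p1: opens ∋ x are {p1, p3, p4}, {p1, p2, p3, p4, p5}; each meets A ∖ {p1}, so x IS a limit point.
  x = p2: opens ∋ x are {p2, p3, p5}, {p1, p2, p3, p4, p5}; each meets A ∖ {p2}, so x IS a limit point.
  x = p3: open {p3} ∋ x has {p3} ∩ (A ∖ {p3}) = ∅, so x is NOT a limit point.
  x = p4: opens ∋ x are {p1, p3, p4}, {p1, p2, p3, p4, p5}; each meets A ∖ {p4}, so x IS a limit point.
  x = p5: opens ∋ x are {p2, p3, p5}, {p1, p2, p3, p4, p5}; each meets A ∖ {p5}, so x IS a limit point.
Collecting: A' = {p1, p2, p4, p5}.


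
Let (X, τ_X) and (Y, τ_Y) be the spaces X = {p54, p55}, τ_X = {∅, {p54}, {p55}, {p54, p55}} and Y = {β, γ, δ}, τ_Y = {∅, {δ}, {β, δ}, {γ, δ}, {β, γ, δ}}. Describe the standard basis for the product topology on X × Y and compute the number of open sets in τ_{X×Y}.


Basis B = {∅ × ∅, {p54} × {δ}, {p55} × {δ}, {p54} × {β, δ}, {p54} × {γ, δ}, {p54, p55} × {δ}, {p55} × {β, δ}, {p55} × {γ, δ}, {p54} × {β, γ, δ}, {p55} × {β, γ, δ}, {p54, p55} × {β, δ}, {p54, p55} × {γ, δ}, {p54, p55} × {β, γ, δ}}; |τ_{X×Y}| = 25.

Enumerate products U × V with U ∈ τ_X, V ∈ τ_Y (deduplicated):
  ∅ × ∅ = {} (∅)
  {p54} × {δ} = {(p54,δ)}
  {p55} × {δ} = {(p55,δ)}
  {p54} × {β, δ} = {(p54,β), (p54,δ)}
  {p54} × {γ, δ} = {(p54,γ), (p54,δ)}
  {p54, p55} × {δ} = {(p54,δ), (p55,δ)}
  {p55} × {β, δ} = {(p55,β), (p55,δ)}
  {p55} × {γ, δ} = {(p55,γ), (p55,δ)}
  {p54} × {β, γ, δ} = {(p54,β), (p54,γ), (p54,δ)}
  {p55} × {β, γ, δ} = {(p55,β), (p55,γ), (p55,δ)}
  {p54, p55} × {β, δ} = {(p54,β), (p54,δ), (p55,β), (p55,δ)}
  {p54, p55} × {γ, δ} = {(p54,γ), (p54,δ), (p55,γ), (p55,δ)}
  {p54, p55} × {β, γ, δ} = {(p54,β), (p54,γ), (p54,δ), (p55,β), (p55,γ), (p55,δ)}
These 13 distinct sets form the basis B.
Close under arbitrary unions to get τ_{X×Y}; counting gives |τ_{X×Y}| = 25.


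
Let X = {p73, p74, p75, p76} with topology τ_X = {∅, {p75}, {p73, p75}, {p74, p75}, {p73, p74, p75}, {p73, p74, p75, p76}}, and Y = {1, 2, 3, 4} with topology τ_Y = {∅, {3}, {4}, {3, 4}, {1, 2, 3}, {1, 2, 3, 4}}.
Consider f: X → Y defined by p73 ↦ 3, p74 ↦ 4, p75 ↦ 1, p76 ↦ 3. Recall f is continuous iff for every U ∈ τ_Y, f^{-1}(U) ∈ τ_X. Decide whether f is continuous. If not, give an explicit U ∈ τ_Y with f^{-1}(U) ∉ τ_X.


f is NOT continuous.

Compute f^{-1}(U) for each U ∈ τ_Y:
  U = ∅: f^{-1}(U) = ∅ ∈ τ_X ✓.
  U = {3}: f^{-1}(U) = {p73, p76} ∉ τ_X ✗.
  U = {4}: f^{-1}(U) = {p74} ∉ τ_X ✗.
  U = {3, 4}: f^{-1}(U) = {p73, p74, p76} ∉ τ_X ✗.
  U = {1, 2, 3}: f^{-1}(U) = {p73, p75, p76} ∉ τ_X ✗.
  U = {1, 2, 3, 4}: f^{-1}(U) = {p73, p74, p75, p76} ∈ τ_X ✓.
Found U = {3} with f^{-1}(U) = {p73, p76} not in τ_X. Therefore f is NOT continuous.


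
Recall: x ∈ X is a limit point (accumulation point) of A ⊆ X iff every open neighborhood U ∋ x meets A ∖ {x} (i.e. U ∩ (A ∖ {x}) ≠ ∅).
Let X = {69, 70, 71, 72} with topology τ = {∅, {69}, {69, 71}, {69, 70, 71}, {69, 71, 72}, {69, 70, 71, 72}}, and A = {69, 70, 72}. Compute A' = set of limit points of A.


A' = {70, 71, 72}

For each x ∈ X, list the open sets U ∈ τ with x ∈ U, then check whether U ∩ (A ∖ {x}) ≠ ∅ for every such U.
  x = 69: open {69} ∋ x has {69} ∩ (A ∖ {69}) = ∅, so x is NOT a limit point.
  x = 70: opens ∋ x are {69, 70, 71}, {69, 70, 71, 72}; each meets A ∖ {70}, so x IS a limit point.
  x = 71: opens ∋ x are {69, 71}, {69, 70, 71}, {69, 71, 72}, {69, 70, 71, 72}; each meets A ∖ {71}, so x IS a limit point.
  x = 72: opens ∋ x are {69, 71, 72}, {69, 70, 71, 72}; each meets A ∖ {72}, so x IS a limit point.
Collecting: A' = {70, 71, 72}.


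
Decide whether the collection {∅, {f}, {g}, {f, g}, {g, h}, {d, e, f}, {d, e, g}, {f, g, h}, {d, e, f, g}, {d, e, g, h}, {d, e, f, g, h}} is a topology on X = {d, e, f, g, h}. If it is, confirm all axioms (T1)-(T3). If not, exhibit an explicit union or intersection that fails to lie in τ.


τ is NOT a topology on X.

Axiom (T1): ∅ ∈ τ? Yes; X ∈ τ? Yes.
Axiom (T2/T3): check pairwise unions and intersections of members of τ.
Counterexample for (T3): {d, e, f} ∩ {d, e, g} = {d, e} ∉ τ. Therefore τ is NOT a topology.


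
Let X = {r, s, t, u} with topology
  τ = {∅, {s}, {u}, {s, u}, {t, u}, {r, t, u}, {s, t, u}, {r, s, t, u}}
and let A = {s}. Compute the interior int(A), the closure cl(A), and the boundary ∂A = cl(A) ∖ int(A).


int(A) = {s}, cl(A) = {s}, ∂A = ∅.

Closed sets in (X, τ) are complements of opens:
  closed(X, τ) = {∅, {r}, {s}, {r, s}, {r, t}, {r, s, t}, {r, t, u}, {r, s, t, u}}.
int(A) = ⋃ {U ∈ τ : U ⊆ A}. Opens contained in A: ∅, {s}.
Taking the union of these: int(A) = {s}.
cl(A) = ⋂ {C closed : A ⊆ C}. Closed sets containing A: {s}, {r, s}, {r, s, t}, {r, s, t, u}.
Intersecting these: cl(A) = {s}.
∂A = cl(A) ∖ int(A) = {s} ∖ {s} = ∅.


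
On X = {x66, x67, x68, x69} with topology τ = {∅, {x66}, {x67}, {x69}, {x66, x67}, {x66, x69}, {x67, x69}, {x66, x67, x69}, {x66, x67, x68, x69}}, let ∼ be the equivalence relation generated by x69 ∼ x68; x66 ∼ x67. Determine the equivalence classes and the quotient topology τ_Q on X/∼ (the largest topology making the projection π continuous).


X/∼ = {[x66=x67], [x68=x69]}; |τ_Q| = 3.

Equivalence classes: [x66=x67], [x68=x69].
Quotient map π: X → X/∼ sends x66 ↦ [x66=x67], x67 ↦ [x66=x67], x68 ↦ [x68=x69], x69 ↦ [x68=x69].
For each subset V ⊆ X/∼, compute π^{-1}(V) ⊆ X and check whether π^{-1}(V) ∈ τ. V is open in τ_Q iff π^{-1}(V) ∈ τ.
  V = {}: π^{-1}(V) = ∅ ∈ τ ✓.
  V = {[x66=x67]}: π^{-1}(V) = {x66, x67} ∈ τ ✓.
  V = {[x68=x69]}: π^{-1}(V) = {x68, x69} ∉ τ ✗.
  V = {[x66=x67], [x68=x69]}: π^{-1}(V) = {x66, x67, x68, x69} ∈ τ ✓.
Open sets in the quotient: τ_Q = {{}, {[x66=x67]}, {[x66=x67], [x68=x69]}} (3 elements).


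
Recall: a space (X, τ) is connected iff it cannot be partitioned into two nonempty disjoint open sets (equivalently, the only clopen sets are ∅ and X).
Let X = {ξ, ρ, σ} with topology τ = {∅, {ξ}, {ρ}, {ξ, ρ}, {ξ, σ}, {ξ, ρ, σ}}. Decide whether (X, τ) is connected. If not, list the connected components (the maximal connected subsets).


(X, τ) is disconnected; components = [{ρ}, {ξ, σ}].

Find clopen sets (U ∈ τ with X ∖ U ∈ τ):
  U = ∅, X ∖ U = {ξ, ρ, σ} — both open, so U is clopen.
  U = {ρ}, X ∖ U = {ξ, σ} — both open, so U is clopen.
  U = {ξ, σ}, X ∖ U = {ρ} — both open, so U is clopen.
  U = {ξ, ρ, σ}, X ∖ U = ∅ — both open, so U is clopen.
Nontrivial clopen(s) exist: e.g. {ξ, σ}. So (X, τ) is disconnected.
Compute connected components by grouping points that agree on all clopens:
  component: {ρ}
  component: {ξ, σ}


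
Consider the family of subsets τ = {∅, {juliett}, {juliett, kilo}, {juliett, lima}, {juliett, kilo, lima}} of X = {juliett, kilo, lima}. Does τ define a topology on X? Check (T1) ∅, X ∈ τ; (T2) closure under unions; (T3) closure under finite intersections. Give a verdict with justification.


τ IS a topology on X.

Axiom (T1): ∅ ∈ τ? Yes; X ∈ τ? Yes.
Axiom (T2/T3): check pairwise unions and intersections of members of τ.
All pairwise intersections and unions checked — each lies in τ. Therefore τ satisfies (T1), (T2), (T3): it IS a topology on X.


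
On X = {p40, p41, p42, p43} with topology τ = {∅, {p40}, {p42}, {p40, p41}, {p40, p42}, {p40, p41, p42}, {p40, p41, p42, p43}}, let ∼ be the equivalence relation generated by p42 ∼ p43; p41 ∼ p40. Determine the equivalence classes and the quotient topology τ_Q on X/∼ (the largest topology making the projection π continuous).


X/∼ = {[p40=p41], [p42=p43]}; |τ_Q| = 3.

Equivalence classes: [p40=p41], [p42=p43].
Quotient map π: X → X/∼ sends p40 ↦ [p40=p41], p41 ↦ [p40=p41], p42 ↦ [p42=p43], p43 ↦ [p42=p43].
For each subset V ⊆ X/∼, compute π^{-1}(V) ⊆ X and check whether π^{-1}(V) ∈ τ. V is open in τ_Q iff π^{-1}(V) ∈ τ.
  V = {}: π^{-1}(V) = ∅ ∈ τ ✓.
  V = {[p40=p41]}: π^{-1}(V) = {p40, p41} ∈ τ ✓.
  V = {[p42=p43]}: π^{-1}(V) = {p42, p43} ∉ τ ✗.
  V = {[p40=p41], [p42=p43]}: π^{-1}(V) = {p40, p41, p42, p43} ∈ τ ✓.
Open sets in the quotient: τ_Q = {{}, {[p40=p41]}, {[p40=p41], [p42=p43]}} (3 elements).


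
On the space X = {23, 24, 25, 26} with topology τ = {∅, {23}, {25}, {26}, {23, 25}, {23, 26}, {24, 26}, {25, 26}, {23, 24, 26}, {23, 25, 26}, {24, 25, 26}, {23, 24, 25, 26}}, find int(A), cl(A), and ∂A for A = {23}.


int(A) = {23}, cl(A) = {23}, ∂A = ∅.

Closed sets in (X, τ) are complements of opens:
  closed(X, τ) = {∅, {23}, {24}, {25}, {23, 24}, {23, 25}, {24, 25}, {24, 26}, {23, 24, 25}, {23, 24, 26}, {24, 25, 26}, {23, 24, 25, 26}}.
int(A) = ⋃ {U ∈ τ : U ⊆ A}. Opens contained in A: ∅, {23}.
Taking the union of these: int(A) = {23}.
cl(A) = ⋂ {C closed : A ⊆ C}. Closed sets containing A: {23}, {23, 24}, {23, 25}, {23, 24, 25}, {23, 24, 26}, {23, 24, 25, 26}.
Intersecting these: cl(A) = {23}.
∂A = cl(A) ∖ int(A) = {23} ∖ {23} = ∅.


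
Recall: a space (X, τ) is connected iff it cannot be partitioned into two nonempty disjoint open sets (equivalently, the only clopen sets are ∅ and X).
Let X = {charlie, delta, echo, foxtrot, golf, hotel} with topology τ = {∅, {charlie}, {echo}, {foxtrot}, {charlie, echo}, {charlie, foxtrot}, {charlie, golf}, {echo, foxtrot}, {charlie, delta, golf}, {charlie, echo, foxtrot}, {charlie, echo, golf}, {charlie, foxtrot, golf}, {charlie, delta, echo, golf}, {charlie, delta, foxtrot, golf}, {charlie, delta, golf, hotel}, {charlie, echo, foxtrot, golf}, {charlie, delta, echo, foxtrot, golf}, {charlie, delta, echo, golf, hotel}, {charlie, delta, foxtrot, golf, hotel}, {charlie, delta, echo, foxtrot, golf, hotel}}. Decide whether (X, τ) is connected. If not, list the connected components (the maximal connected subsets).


(X, τ) is disconnected; components = [{echo}, {foxtrot}, {charlie, delta, golf, hotel}].

Find clopen sets (U ∈ τ with X ∖ U ∈ τ):
  U = ∅, X ∖ U = {charlie, delta, echo, foxtrot, golf, hotel} — both open, so U is clopen.
  U = {echo}, X ∖ U = {charlie, delta, foxtrot, golf, hotel} — both open, so U is clopen.
  U = {foxtrot}, X ∖ U = {charlie, delta, echo, golf, hotel} — both open, so U is clopen.
  U = {echo, foxtrot}, X ∖ U = {charlie, delta, golf, hotel} — both open, so U is clopen.
  U = {charlie, delta, golf, hotel}, X ∖ U = {echo, foxtrot} — both open, so U is clopen.
  U = {charlie, delta, echo, golf, hotel}, X ∖ U = {foxtrot} — both open, so U is clopen.
  U = {charlie, delta, foxtrot, golf, hotel}, X ∖ U = {echo} — both open, so U is clopen.
  U = {charlie, delta, echo, foxtrot, golf, hotel}, X ∖ U = ∅ — both open, so U is clopen.
Nontrivial clopen(s) exist: e.g. {echo, foxtrot}. So (X, τ) is disconnected.
Compute connected components by grouping points that agree on all clopens:
  component: {echo}
  component: {foxtrot}
  component: {charlie, delta, golf, hotel}


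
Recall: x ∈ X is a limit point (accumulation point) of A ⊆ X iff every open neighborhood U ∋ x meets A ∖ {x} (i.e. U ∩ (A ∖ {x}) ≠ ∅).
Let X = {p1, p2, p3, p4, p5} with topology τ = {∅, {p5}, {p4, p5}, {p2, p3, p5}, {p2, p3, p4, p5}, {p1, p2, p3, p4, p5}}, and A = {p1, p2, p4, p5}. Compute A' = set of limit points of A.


A' = {p1, p2, p3, p4}

For each x ∈ X, list the open sets U ∈ τ with x ∈ U, then check whether U ∩ (A ∖ {x}) ≠ ∅ for every such U.
  x = p1: opens ∋ x are {p1, p2, p3, p4, p5}; each meets A ∖ {p1}, so x IS a limit point.
  x = p2: opens ∋ x are {p2, p3, p5}, {p2, p3, p4, p5}, {p1, p2, p3, p4, p5}; each meets A ∖ {p2}, so x IS a limit point.
  x = p3: opens ∋ x are {p2, p3, p5}, {p2, p3, p4, p5}, {p1, p2, p3, p4, p5}; each meets A ∖ {p3}, so x IS a limit point.
  x = p4: opens ∋ x are {p4, p5}, {p2, p3, p4, p5}, {p1, p2, p3, p4, p5}; each meets A ∖ {p4}, so x IS a limit point.
  x = p5: open {p5} ∋ x has {p5} ∩ (A ∖ {p5}) = ∅, so x is NOT a limit point.
Collecting: A' = {p1, p2, p3, p4}.


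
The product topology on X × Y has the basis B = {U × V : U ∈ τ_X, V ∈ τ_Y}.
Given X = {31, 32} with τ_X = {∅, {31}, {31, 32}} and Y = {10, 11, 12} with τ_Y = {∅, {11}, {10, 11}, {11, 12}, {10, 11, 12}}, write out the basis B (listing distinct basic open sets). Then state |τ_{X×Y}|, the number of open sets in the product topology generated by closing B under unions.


Basis B = {∅ × ∅, {31} × {11}, {31} × {10, 11}, {31} × {11, 12}, {31, 32} × {11}, {31} × {10, 11, 12}, {31, 32} × {10, 11}, {31, 32} × {11, 12}, {31, 32} × {10, 11, 12}}; |τ_{X×Y}| = 14.

Enumerate products U × V with U ∈ τ_X, V ∈ τ_Y (deduplicated):
  ∅ × ∅ = {} (∅)
  {31} × {11} = {(31,11)}
  {31} × {10, 11} = {(31,10), (31,11)}
  {31} × {11, 12} = {(31,11), (31,12)}
  {31, 32} × {11} = {(31,11), (32,11)}
  {31} × {10, 11, 12} = {(31,10), (31,11), (31,12)}
  {31, 32} × {10, 11} = {(31,10), (31,11), (32,10), (32,11)}
  {31, 32} × {11, 12} = {(31,11), (31,12), (32,11), (32,12)}
  {31, 32} × {10, 11, 12} = {(31,10), (31,11), (31,12), (32,10), (32,11), (32,12)}
These 9 distinct sets form the basis B.
Close under arbitrary unions to get τ_{X×Y}; counting gives |τ_{X×Y}| = 14.


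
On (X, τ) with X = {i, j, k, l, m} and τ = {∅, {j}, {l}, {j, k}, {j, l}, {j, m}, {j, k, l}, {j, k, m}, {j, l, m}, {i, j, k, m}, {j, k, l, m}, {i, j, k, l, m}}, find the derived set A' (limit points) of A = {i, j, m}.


A' = {i, k, m}

For each x ∈ X, list the open sets U ∈ τ with x ∈ U, then check whether U ∩ (A ∖ {x}) ≠ ∅ for every such U.
  x = i: opens ∋ x are {i, j, k, m}, {i, j, k, l, m}; each meets A ∖ {i}, so x IS a limit point.
  x = j: open {j} ∋ x has {j} ∩ (A ∖ {j}) = ∅, so x is NOT a limit point.
  x = k: opens ∋ x are {j, k}, {j, k, l}, {j, k, m}, {i, j, k, m}, {j, k, l, m}, {i, j, k, l, m}; each meets A ∖ {k}, so x IS a limit point.
  x = l: open {l} ∋ x has {l} ∩ (A ∖ {l}) = ∅, so x is NOT a limit point.
  x = m: opens ∋ x are {j, m}, {j, k, m}, {j, l, m}, {i, j, k, m}, {j, k, l, m}, {i, j, k, l, m}; each meets A ∖ {m}, so x IS a limit point.
Collecting: A' = {i, k, m}.


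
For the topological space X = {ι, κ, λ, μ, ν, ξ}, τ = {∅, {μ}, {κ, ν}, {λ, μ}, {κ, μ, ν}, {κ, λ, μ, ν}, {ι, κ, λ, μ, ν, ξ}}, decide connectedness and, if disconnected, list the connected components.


(X, τ) is connected.

Find clopen sets (U ∈ τ with X ∖ U ∈ τ):
  U = ∅, X ∖ U = {ι, κ, λ, μ, ν, ξ} — both open, so U is clopen.
  U = {ι, κ, λ, μ, ν, ξ}, X ∖ U = ∅ — both open, so U is clopen.
Only trivial clopens (∅ and X) exist, so (X, τ) is connected.
Compute connected components by grouping points that agree on all clopens:
  component: {ι, κ, λ, μ, ν, ξ}


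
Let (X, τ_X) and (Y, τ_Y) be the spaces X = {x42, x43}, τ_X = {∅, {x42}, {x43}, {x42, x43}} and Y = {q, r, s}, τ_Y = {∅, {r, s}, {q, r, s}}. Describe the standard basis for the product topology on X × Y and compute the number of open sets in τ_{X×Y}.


Basis B = {∅ × ∅, {x42} × {r, s}, {x43} × {r, s}, {x42} × {q, r, s}, {x43} × {q, r, s}, {x42, x43} × {r, s}, {x42, x43} × {q, r, s}}; |τ_{X×Y}| = 9.

Enumerate products U × V with U ∈ τ_X, V ∈ τ_Y (deduplicated):
  ∅ × ∅ = {} (∅)
  {x42} × {r, s} = {(x42,r), (x42,s)}
  {x43} × {r, s} = {(x43,r), (x43,s)}
  {x42} × {q, r, s} = {(x42,q), (x42,r), (x42,s)}
  {x43} × {q, r, s} = {(x43,q), (x43,r), (x43,s)}
  {x42, x43} × {r, s} = {(x42,r), (x42,s), (x43,r), (x43,s)}
  {x42, x43} × {q, r, s} = {(x42,q), (x42,r), (x42,s), (x43,q), (x43,r), (x43,s)}
These 7 distinct sets form the basis B.
Close under arbitrary unions to get τ_{X×Y}; counting gives |τ_{X×Y}| = 9.


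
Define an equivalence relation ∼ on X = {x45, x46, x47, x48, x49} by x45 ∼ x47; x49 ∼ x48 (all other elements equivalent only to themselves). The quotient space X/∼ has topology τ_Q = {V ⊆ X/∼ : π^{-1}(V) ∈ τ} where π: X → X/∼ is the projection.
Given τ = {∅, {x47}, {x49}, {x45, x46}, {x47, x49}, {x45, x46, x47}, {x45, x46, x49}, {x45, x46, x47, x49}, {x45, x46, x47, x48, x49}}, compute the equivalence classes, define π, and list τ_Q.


X/∼ = {[x45=x47], [x46], [x48=x49]}; |τ_Q| = 3.

Equivalence classes: [x45=x47], [x46], [x48=x49].
Quotient map π: X → X/∼ sends x45 ↦ [x45=x47], x46 ↦ [x46], x47 ↦ [x45=x47], x48 ↦ [x48=x49], x49 ↦ [x48=x49].
For each subset V ⊆ X/∼, compute π^{-1}(V) ⊆ X and check whether π^{-1}(V) ∈ τ. V is open in τ_Q iff π^{-1}(V) ∈ τ.
  V = {}: π^{-1}(V) = ∅ ∈ τ ✓.
  V = {[x45=x47]}: π^{-1}(V) = {x45, x47} ∉ τ ✗.
  V = {[x46]}: π^{-1}(V) = {x46} ∉ τ ✗.
  V = {[x45=x47], [x46]}: π^{-1}(V) = {x45, x46, x47} ∈ τ ✓.
  V = {[x48=x49]}: π^{-1}(V) = {x48, x49} ∉ τ ✗.
  V = {[x45=x47], [x48=x49]}: π^{-1}(V) = {x45, x47, x48, x49} ∉ τ ✗.
  V = {[x46], [x48=x49]}: π^{-1}(V) = {x46, x48, x49} ∉ τ ✗.
  V = {[x45=x47], [x46], [x48=x49]}: π^{-1}(V) = {x45, x46, x47, x48, x49} ∈ τ ✓.
Open sets in the quotient: τ_Q = {{}, {[x45=x47], [x46]}, {[x45=x47], [x46], [x48=x49]}} (3 elements).


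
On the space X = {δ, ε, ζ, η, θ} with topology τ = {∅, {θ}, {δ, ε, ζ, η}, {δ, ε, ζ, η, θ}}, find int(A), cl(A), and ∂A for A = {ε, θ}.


int(A) = {θ}, cl(A) = {δ, ε, ζ, η, θ}, ∂A = {δ, ε, ζ, η}.

Closed sets in (X, τ) are complements of opens:
  closed(X, τ) = {∅, {θ}, {δ, ε, ζ, η}, {δ, ε, ζ, η, θ}}.
int(A) = ⋃ {U ∈ τ : U ⊆ A}. Opens contained in A: ∅, {θ}.
Taking the union of these: int(A) = {θ}.
cl(A) = ⋂ {C closed : A ⊆ C}. Closed sets containing A: {δ, ε, ζ, η, θ}.
Intersecting these: cl(A) = {δ, ε, ζ, η, θ}.
∂A = cl(A) ∖ int(A) = {δ, ε, ζ, η, θ} ∖ {θ} = {δ, ε, ζ, η}.


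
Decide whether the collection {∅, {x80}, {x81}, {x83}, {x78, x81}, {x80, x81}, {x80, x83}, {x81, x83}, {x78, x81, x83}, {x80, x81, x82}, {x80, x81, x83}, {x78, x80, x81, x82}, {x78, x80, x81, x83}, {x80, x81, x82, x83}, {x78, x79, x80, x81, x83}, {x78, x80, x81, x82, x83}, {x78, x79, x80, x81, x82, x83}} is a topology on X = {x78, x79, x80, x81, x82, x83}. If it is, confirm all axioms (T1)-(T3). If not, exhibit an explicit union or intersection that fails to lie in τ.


τ is NOT a topology on X.

Axiom (T1): ∅ ∈ τ? Yes; X ∈ τ? Yes.
Axiom (T2/T3): check pairwise unions and intersections of members of τ.
Counterexample for (T2): {x80} ∪ {x78, x81} = {x78, x80, x81} ∉ τ. Therefore τ is NOT a topology.


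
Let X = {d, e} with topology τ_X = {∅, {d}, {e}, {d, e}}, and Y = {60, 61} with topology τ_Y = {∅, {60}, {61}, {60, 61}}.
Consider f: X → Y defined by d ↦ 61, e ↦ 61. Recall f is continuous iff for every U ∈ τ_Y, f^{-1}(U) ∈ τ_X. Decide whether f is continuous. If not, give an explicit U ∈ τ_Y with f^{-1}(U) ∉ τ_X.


f IS continuous.

Compute f^{-1}(U) for each U ∈ τ_Y:
  U = ∅: f^{-1}(U) = ∅ ∈ τ_X ✓.
  U = {60}: f^{-1}(U) = ∅ ∈ τ_X ✓.
  U = {61}: f^{-1}(U) = {d, e} ∈ τ_X ✓.
  U = {60, 61}: f^{-1}(U) = {d, e} ∈ τ_X ✓.
Every preimage lies in τ_X, so f IS continuous.
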